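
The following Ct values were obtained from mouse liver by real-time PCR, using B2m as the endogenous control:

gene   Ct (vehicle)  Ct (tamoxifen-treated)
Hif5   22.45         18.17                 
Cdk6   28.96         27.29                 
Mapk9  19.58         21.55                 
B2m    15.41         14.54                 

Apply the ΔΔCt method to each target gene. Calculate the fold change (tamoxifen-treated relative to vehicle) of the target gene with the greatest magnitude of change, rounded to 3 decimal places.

10.629

Hif5: ΔΔCt = (18.17−14.54) − (22.45−15.41) = 3.63 − 7.04 = -3.41; fold change = 2^3.41 = 10.629
Cdk6: ΔΔCt = (27.29−14.54) − (28.96−15.41) = 12.75 − 13.55 = -0.80; fold change = 2^0.80 = 1.741
Mapk9: ΔΔCt = (21.55−14.54) − (19.58−15.41) = 7.01 − 4.17 = 2.84; fold change = 2^-2.84 = 0.140
Hif5 has the largest |ΔΔCt| = 3.41.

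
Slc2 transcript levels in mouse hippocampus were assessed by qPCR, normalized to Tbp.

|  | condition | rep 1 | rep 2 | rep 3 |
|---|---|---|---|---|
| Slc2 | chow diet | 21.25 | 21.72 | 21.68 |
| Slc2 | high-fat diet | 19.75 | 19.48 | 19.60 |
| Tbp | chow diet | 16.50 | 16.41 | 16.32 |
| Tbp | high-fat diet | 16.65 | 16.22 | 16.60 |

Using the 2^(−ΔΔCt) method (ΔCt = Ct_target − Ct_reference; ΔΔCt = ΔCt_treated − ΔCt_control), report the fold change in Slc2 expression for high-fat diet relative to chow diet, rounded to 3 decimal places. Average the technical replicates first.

4.056

Mean Ct: Slc2 chow diet 21.550; Slc2 high-fat diet 19.610; Tbp chow diet 16.410; Tbp high-fat diet 16.490
ΔCt(chow diet) = 21.550 − 16.410 = 5.140
ΔCt(high-fat diet) = 19.610 − 16.490 = 3.120
ΔΔCt = 3.120 − 5.140 = -2.020
Fold change = 2^(−(-2.020)) = 2^2.020 = 4.0558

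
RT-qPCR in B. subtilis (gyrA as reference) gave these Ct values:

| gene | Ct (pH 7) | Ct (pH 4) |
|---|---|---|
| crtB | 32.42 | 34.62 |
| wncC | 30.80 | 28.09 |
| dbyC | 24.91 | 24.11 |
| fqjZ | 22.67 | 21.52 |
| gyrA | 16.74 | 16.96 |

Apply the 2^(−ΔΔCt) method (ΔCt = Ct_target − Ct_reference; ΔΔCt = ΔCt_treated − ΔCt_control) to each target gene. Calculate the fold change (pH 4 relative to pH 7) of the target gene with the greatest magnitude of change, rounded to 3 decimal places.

7.621

crtB: ΔΔCt = (34.62−16.96) − (32.42−16.74) = 17.66 − 15.68 = 1.98; fold change = 2^-1.98 = 0.253
wncC: ΔΔCt = (28.09−16.96) − (30.80−16.74) = 11.13 − 14.06 = -2.93; fold change = 2^2.93 = 7.621
dbyC: ΔΔCt = (24.11−16.96) − (24.91−16.74) = 7.15 − 8.17 = -1.02; fold change = 2^1.02 = 2.028
fqjZ: ΔΔCt = (21.52−16.96) − (22.67−16.74) = 4.56 − 5.93 = -1.37; fold change = 2^1.37 = 2.585
wncC has the largest |ΔΔCt| = 2.93.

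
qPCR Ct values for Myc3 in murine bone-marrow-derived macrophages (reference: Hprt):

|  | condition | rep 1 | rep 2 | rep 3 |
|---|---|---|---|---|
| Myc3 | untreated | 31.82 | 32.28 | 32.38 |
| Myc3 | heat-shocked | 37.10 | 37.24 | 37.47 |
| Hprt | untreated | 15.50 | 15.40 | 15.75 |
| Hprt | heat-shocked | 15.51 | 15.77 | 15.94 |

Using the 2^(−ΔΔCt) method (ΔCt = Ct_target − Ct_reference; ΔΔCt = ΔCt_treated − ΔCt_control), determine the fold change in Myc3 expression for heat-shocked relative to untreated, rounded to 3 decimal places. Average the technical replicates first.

0.033

Mean Ct: Myc3 untreated 32.160; Myc3 heat-shocked 37.270; Hprt untreated 15.550; Hprt heat-shocked 15.740
ΔCt(untreated) = 32.160 − 15.550 = 16.610
ΔCt(heat-shocked) = 37.270 − 15.740 = 21.530
ΔΔCt = 21.530 − 16.610 = 4.920
Fold change = 2^(−4.920) = 0.0330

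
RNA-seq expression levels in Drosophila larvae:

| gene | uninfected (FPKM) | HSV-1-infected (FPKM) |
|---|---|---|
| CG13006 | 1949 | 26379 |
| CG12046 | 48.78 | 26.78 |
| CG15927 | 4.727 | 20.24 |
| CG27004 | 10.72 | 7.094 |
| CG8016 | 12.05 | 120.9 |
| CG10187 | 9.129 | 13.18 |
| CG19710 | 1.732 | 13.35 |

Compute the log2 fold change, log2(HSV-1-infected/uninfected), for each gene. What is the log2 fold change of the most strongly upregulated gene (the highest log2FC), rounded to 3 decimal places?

log2(26379/1949) = 3.759  (CG13006)
log2(26.78/48.78) = -0.865  (CG12046)
log2(20.24/4.727) = 2.098  (CG15927)
log2(7.094/10.72) = -0.596  (CG27004)
log2(120.9/12.05) = 3.327  (CG8016)
log2(13.18/9.129) = 0.530  (CG10187)
log2(13.35/1.732) = 2.946  (CG19710)
CG13006 is most strongly upregulated.

3.759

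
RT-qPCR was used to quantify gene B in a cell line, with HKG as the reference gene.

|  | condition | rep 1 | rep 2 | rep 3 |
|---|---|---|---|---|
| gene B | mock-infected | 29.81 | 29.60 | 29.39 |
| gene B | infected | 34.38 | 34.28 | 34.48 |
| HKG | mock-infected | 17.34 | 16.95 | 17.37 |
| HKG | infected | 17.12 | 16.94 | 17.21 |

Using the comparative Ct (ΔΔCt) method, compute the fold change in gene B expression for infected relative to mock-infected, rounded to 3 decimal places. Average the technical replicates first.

0.033

Mean Ct: gene B mock-infected 29.600; gene B infected 34.380; HKG mock-infected 17.220; HKG infected 17.090
ΔCt(mock-infected) = 29.600 − 17.220 = 12.380
ΔCt(infected) = 34.380 − 17.090 = 17.290
ΔΔCt = 17.290 − 12.380 = 4.910
Fold change = 2^(−4.910) = 0.0333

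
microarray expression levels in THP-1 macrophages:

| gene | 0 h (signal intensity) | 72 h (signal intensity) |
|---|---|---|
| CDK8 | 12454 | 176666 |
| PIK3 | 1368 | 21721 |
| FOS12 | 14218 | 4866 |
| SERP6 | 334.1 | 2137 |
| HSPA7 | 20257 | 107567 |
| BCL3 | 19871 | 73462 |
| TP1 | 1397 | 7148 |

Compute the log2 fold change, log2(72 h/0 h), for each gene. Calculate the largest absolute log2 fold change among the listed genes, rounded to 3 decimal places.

3.989

log2(176666/12454) = 3.826  (CDK8)
log2(21721/1368) = 3.989  (PIK3)
log2(4866/14218) = -1.547  (FOS12)
log2(2137/334.1) = 2.677  (SERP6)
log2(107567/20257) = 2.409  (HSPA7)
log2(73462/19871) = 1.886  (BCL3)
log2(7148/1397) = 2.355  (TP1)
The largest magnitude belongs to PIK3.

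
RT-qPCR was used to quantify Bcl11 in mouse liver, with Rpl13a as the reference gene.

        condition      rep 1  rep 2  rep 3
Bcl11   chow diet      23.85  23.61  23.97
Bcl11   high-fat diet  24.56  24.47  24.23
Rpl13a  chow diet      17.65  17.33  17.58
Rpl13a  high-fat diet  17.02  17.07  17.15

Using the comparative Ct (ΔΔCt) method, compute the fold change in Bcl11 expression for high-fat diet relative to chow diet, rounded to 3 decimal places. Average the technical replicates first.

Mean Ct: Bcl11 chow diet 23.810; Bcl11 high-fat diet 24.420; Rpl13a chow diet 17.520; Rpl13a high-fat diet 17.080
ΔCt(chow diet) = 23.810 − 17.520 = 6.290
ΔCt(high-fat diet) = 24.420 − 17.080 = 7.340
ΔΔCt = 7.340 − 6.290 = 1.050
Fold change = 2^(−1.050) = 0.4830

0.483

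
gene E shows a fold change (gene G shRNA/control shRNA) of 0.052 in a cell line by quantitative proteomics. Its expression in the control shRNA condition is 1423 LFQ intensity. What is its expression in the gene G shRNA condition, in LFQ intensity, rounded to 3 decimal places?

gene G shRNA expression = 1423 × 0.052 = 73.996

73.996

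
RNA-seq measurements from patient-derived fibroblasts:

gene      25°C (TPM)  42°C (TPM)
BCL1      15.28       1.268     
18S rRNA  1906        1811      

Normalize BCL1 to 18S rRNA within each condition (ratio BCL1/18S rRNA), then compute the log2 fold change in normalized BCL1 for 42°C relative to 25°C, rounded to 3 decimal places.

BCL1/18S rRNA (25°C) = 15.28 / 1906 = 0.0080168
BCL1/18S rRNA (42°C) = 1.268 / 1811 = 0.00070017
Fold change = 0.00070017 / 0.0080168 = 0.0873
log2(0.0873) = -3.5173

-3.517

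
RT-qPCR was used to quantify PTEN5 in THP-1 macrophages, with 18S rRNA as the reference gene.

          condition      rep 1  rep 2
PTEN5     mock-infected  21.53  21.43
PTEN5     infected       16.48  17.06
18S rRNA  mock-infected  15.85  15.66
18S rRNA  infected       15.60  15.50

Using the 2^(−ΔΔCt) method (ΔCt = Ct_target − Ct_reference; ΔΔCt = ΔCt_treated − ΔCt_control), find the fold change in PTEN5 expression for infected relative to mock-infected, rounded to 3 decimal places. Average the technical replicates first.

Mean Ct: PTEN5 mock-infected 21.480; PTEN5 infected 16.770; 18S rRNA mock-infected 15.755; 18S rRNA infected 15.550
ΔCt(mock-infected) = 21.480 − 15.755 = 5.725
ΔCt(infected) = 16.770 − 15.550 = 1.220
ΔΔCt = 1.220 − 5.725 = -4.505
Fold change = 2^(−(-4.505)) = 2^4.505 = 22.7060

22.706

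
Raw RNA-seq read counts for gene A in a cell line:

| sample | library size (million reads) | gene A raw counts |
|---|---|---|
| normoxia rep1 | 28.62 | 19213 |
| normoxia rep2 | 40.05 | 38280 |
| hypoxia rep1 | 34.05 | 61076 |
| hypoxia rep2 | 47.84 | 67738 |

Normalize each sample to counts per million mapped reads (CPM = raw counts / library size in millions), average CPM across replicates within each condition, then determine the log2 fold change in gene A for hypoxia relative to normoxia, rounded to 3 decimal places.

CPM(normoxia rep1) = 19213 / 28.62 = 671.3138
CPM(normoxia rep2) = 38280 / 40.05 = 955.8052
CPM(hypoxia rep1) = 61076 / 34.05 = 1793.7151
CPM(hypoxia rep2) = 67738 / 47.84 = 1415.9281
mean CPM(normoxia) = 813.5595; mean CPM(hypoxia) = 1604.8216
Fold change = 1604.8216 / 813.5595 = 1.97259
log2(1.97259) = 0.9801

0.980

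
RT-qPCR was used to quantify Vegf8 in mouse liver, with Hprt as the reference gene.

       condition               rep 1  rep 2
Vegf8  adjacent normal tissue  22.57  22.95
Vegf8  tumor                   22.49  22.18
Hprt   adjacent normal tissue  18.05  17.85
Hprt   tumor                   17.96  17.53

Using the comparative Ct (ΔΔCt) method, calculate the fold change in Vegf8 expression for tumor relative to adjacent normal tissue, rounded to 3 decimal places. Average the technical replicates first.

1.165

Mean Ct: Vegf8 adjacent normal tissue 22.760; Vegf8 tumor 22.335; Hprt adjacent normal tissue 17.950; Hprt tumor 17.745
ΔCt(adjacent normal tissue) = 22.760 − 17.950 = 4.810
ΔCt(tumor) = 22.335 − 17.745 = 4.590
ΔΔCt = 4.590 − 4.810 = -0.220
Fold change = 2^(−(-0.220)) = 2^0.220 = 1.1647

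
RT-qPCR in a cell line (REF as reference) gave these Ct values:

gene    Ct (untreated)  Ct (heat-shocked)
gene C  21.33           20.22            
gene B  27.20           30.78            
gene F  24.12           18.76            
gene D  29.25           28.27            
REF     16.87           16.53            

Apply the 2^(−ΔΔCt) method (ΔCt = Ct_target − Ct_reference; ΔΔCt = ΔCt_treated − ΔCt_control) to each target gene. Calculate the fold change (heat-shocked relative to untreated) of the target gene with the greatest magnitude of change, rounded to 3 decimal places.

32.447

gene C: ΔΔCt = (20.22−16.53) − (21.33−16.87) = 3.69 − 4.46 = -0.77; fold change = 2^0.77 = 1.705
gene B: ΔΔCt = (30.78−16.53) − (27.20−16.87) = 14.25 − 10.33 = 3.92; fold change = 2^-3.92 = 0.066
gene F: ΔΔCt = (18.76−16.53) − (24.12−16.87) = 2.23 − 7.25 = -5.02; fold change = 2^5.02 = 32.447
gene D: ΔΔCt = (28.27−16.53) − (29.25−16.87) = 11.74 − 12.38 = -0.64; fold change = 2^0.64 = 1.558
gene F has the largest |ΔΔCt| = 5.02.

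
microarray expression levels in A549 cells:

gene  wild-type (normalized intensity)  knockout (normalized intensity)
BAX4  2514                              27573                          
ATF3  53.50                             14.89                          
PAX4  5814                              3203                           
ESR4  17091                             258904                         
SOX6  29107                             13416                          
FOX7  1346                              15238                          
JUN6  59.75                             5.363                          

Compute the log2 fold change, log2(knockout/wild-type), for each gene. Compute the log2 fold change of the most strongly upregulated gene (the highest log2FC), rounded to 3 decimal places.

log2(27573/2514) = 3.455  (BAX4)
log2(14.89/53.50) = -1.845  (ATF3)
log2(3203/5814) = -0.860  (PAX4)
log2(258904/17091) = 3.921  (ESR4)
log2(13416/29107) = -1.117  (SOX6)
log2(15238/1346) = 3.501  (FOX7)
log2(5.363/59.75) = -3.478  (JUN6)
ESR4 is most strongly upregulated.

3.921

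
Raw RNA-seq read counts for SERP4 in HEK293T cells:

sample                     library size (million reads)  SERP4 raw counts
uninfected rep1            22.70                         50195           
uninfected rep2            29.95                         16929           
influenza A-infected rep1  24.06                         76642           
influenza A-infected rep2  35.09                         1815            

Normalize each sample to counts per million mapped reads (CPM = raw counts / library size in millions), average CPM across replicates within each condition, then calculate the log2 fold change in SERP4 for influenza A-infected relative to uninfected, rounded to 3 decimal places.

0.221

CPM(uninfected rep1) = 50195 / 22.70 = 2211.2335
CPM(uninfected rep2) = 16929 / 29.95 = 565.2421
CPM(influenza A-infected rep1) = 76642 / 24.06 = 3185.4530
CPM(influenza A-infected rep2) = 1815 / 35.09 = 51.7241
mean CPM(uninfected) = 1388.2378; mean CPM(influenza A-infected) = 1618.5886
Fold change = 1618.5886 / 1388.2378 = 1.16593
log2(1.16593) = 0.2215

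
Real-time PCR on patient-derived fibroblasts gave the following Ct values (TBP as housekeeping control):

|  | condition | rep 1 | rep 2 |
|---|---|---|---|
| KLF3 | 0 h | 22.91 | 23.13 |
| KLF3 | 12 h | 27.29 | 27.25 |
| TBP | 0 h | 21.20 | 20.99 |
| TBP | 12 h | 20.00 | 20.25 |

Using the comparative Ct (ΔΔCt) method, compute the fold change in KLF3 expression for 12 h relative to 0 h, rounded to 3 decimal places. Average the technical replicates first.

Mean Ct: KLF3 0 h 23.020; KLF3 12 h 27.270; TBP 0 h 21.095; TBP 12 h 20.125
ΔCt(0 h) = 23.020 − 21.095 = 1.925
ΔCt(12 h) = 27.270 − 20.125 = 7.145
ΔΔCt = 7.145 − 1.925 = 5.220
Fold change = 2^(−5.220) = 0.0268

0.027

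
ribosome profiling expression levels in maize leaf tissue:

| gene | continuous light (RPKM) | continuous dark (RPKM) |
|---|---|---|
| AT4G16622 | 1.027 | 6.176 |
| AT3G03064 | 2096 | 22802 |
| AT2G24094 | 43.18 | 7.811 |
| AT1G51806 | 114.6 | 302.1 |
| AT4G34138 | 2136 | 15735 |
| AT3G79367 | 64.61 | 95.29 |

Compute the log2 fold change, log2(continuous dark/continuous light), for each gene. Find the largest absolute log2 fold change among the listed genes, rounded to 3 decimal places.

log2(6.176/1.027) = 2.588  (AT4G16622)
log2(22802/2096) = 3.443  (AT3G03064)
log2(7.811/43.18) = -2.467  (AT2G24094)
log2(302.1/114.6) = 1.398  (AT1G51806)
log2(15735/2136) = 2.881  (AT4G34138)
log2(95.29/64.61) = 0.561  (AT3G79367)
The largest magnitude belongs to AT3G03064.

3.443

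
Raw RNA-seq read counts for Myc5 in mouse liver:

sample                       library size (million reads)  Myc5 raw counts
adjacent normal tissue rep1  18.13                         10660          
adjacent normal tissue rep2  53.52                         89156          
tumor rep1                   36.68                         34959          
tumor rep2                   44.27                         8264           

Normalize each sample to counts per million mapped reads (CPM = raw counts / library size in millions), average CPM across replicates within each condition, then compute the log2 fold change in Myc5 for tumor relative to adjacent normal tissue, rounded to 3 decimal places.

-0.984

CPM(adjacent normal tissue rep1) = 10660 / 18.13 = 587.9757
CPM(adjacent normal tissue rep2) = 89156 / 53.52 = 1665.8445
CPM(tumor rep1) = 34959 / 36.68 = 953.0807
CPM(tumor rep2) = 8264 / 44.27 = 186.6727
mean CPM(adjacent normal tissue) = 1126.9101; mean CPM(tumor) = 569.8767
Fold change = 569.8767 / 1126.9101 = 0.50570
log2(0.50570) = -0.9837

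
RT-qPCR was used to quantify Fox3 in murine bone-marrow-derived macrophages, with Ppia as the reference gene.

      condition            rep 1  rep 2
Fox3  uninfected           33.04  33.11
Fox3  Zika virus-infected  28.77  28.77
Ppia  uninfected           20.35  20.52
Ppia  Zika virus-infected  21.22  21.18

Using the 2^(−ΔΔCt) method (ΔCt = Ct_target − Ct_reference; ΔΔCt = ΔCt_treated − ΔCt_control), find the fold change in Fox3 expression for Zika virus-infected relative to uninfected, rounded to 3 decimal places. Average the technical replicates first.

33.591

Mean Ct: Fox3 uninfected 33.075; Fox3 Zika virus-infected 28.770; Ppia uninfected 20.435; Ppia Zika virus-infected 21.200
ΔCt(uninfected) = 33.075 − 20.435 = 12.640
ΔCt(Zika virus-infected) = 28.770 − 21.200 = 7.570
ΔΔCt = 7.570 − 12.640 = -5.070
Fold change = 2^(−(-5.070)) = 2^5.070 = 33.5909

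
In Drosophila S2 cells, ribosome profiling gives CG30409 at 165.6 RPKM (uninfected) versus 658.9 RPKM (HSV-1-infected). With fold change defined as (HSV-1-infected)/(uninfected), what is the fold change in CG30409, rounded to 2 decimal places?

3.98

Fold change = 658.9 / 165.6 = 3.979
CG30409 is upregulated.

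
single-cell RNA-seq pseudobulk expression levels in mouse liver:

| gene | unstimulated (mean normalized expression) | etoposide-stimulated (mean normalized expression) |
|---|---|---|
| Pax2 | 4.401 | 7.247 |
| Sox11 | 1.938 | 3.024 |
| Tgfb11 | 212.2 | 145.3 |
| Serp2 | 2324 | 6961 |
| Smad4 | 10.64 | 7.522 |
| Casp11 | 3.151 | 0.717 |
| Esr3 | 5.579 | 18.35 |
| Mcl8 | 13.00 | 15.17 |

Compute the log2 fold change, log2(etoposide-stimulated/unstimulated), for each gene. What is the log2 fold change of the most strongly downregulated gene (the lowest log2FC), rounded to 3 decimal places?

log2(7.247/4.401) = 0.720  (Pax2)
log2(3.024/1.938) = 0.642  (Sox11)
log2(145.3/212.2) = -0.546  (Tgfb11)
log2(6961/2324) = 1.583  (Serp2)
log2(7.522/10.64) = -0.500  (Smad4)
log2(0.717/3.151) = -2.136  (Casp11)
log2(18.35/5.579) = 1.718  (Esr3)
log2(15.17/13.00) = 0.223  (Mcl8)
Casp11 is most strongly downregulated.

-2.136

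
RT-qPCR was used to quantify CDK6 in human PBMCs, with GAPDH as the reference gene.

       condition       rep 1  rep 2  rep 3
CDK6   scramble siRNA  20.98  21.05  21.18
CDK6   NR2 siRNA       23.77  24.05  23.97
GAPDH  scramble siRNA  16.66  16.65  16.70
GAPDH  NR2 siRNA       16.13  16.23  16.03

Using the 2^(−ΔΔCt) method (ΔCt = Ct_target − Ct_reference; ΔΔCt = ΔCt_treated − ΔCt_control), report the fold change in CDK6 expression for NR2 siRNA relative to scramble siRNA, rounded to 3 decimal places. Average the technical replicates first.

0.095

Mean Ct: CDK6 scramble siRNA 21.070; CDK6 NR2 siRNA 23.930; GAPDH scramble siRNA 16.670; GAPDH NR2 siRNA 16.130
ΔCt(scramble siRNA) = 21.070 − 16.670 = 4.400
ΔCt(NR2 siRNA) = 23.930 − 16.130 = 7.800
ΔΔCt = 7.800 − 4.400 = 3.400
Fold change = 2^(−3.400) = 0.0947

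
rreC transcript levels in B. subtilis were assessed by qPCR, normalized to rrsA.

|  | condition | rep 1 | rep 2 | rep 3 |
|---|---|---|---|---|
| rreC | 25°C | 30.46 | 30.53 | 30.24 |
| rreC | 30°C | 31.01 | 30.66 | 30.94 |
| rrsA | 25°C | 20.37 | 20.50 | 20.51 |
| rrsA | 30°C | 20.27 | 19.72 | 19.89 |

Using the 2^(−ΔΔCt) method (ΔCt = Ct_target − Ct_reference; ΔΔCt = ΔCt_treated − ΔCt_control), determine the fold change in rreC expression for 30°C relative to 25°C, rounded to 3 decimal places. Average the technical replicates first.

Mean Ct: rreC 25°C 30.410; rreC 30°C 30.870; rrsA 25°C 20.460; rrsA 30°C 19.960
ΔCt(25°C) = 30.410 − 20.460 = 9.950
ΔCt(30°C) = 30.870 − 19.960 = 10.910
ΔΔCt = 10.910 − 9.950 = 0.960
Fold change = 2^(−0.960) = 0.5141

0.514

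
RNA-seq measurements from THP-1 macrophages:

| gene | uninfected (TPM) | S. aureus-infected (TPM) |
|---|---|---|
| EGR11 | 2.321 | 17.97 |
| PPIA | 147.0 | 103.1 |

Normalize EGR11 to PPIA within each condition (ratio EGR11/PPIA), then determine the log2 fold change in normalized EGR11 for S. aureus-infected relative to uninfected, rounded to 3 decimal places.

3.465

EGR11/PPIA (uninfected) = 2.321 / 147.0 = 0.015789
EGR11/PPIA (S. aureus-infected) = 17.97 / 103.1 = 0.1743
Fold change = 0.1743 / 0.015789 = 11.0390
log2(11.0390) = 3.4645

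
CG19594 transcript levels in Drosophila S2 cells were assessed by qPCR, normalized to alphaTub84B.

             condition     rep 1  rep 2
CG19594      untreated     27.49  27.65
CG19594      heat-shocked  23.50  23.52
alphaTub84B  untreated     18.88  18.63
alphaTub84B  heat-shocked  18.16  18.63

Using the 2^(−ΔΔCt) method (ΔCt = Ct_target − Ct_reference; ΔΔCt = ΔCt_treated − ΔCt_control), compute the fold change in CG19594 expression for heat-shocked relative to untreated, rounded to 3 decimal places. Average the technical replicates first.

12.996

Mean Ct: CG19594 untreated 27.570; CG19594 heat-shocked 23.510; alphaTub84B untreated 18.755; alphaTub84B heat-shocked 18.395
ΔCt(untreated) = 27.570 − 18.755 = 8.815
ΔCt(heat-shocked) = 23.510 − 18.395 = 5.115
ΔΔCt = 5.115 − 8.815 = -3.700
Fold change = 2^(−(-3.700)) = 2^3.700 = 12.9960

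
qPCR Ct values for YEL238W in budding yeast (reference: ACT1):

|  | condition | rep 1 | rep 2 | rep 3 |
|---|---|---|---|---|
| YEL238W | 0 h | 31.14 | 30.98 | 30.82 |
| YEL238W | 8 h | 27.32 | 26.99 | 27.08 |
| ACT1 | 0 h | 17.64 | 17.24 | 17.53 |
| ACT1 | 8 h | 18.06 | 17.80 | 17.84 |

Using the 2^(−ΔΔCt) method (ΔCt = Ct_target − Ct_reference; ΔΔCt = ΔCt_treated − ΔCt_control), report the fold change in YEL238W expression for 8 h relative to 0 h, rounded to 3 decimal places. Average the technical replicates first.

19.427

Mean Ct: YEL238W 0 h 30.980; YEL238W 8 h 27.130; ACT1 0 h 17.470; ACT1 8 h 17.900
ΔCt(0 h) = 30.980 − 17.470 = 13.510
ΔCt(8 h) = 27.130 − 17.900 = 9.230
ΔΔCt = 9.230 − 13.510 = -4.280
Fold change = 2^(−(-4.280)) = 2^4.280 = 19.4271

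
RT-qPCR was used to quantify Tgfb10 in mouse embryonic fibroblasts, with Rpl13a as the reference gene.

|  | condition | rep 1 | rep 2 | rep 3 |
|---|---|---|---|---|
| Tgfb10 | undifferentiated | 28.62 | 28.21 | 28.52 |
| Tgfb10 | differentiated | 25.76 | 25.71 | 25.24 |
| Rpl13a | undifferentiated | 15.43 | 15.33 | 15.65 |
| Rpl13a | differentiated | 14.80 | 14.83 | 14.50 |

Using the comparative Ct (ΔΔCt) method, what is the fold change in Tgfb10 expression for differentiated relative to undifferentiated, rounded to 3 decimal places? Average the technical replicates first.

4.347

Mean Ct: Tgfb10 undifferentiated 28.450; Tgfb10 differentiated 25.570; Rpl13a undifferentiated 15.470; Rpl13a differentiated 14.710
ΔCt(undifferentiated) = 28.450 − 15.470 = 12.980
ΔCt(differentiated) = 25.570 − 14.710 = 10.860
ΔΔCt = 10.860 − 12.980 = -2.120
Fold change = 2^(−(-2.120)) = 2^2.120 = 4.3469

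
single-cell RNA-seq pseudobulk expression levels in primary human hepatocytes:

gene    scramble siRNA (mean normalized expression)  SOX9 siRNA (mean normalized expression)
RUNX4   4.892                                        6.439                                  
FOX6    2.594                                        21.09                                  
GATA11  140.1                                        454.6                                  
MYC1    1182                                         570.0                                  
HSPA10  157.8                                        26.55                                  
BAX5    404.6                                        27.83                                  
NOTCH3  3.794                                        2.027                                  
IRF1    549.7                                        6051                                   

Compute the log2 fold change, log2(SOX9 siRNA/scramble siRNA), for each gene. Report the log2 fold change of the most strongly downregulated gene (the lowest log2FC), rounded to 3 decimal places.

log2(6.439/4.892) = 0.396  (RUNX4)
log2(21.09/2.594) = 3.023  (FOX6)
log2(454.6/140.1) = 1.698  (GATA11)
log2(570.0/1182) = -1.052  (MYC1)
log2(26.55/157.8) = -2.571  (HSPA10)
log2(27.83/404.6) = -3.862  (BAX5)
log2(2.027/3.794) = -0.904  (NOTCH3)
log2(6051/549.7) = 3.460  (IRF1)
BAX5 is most strongly downregulated.

-3.862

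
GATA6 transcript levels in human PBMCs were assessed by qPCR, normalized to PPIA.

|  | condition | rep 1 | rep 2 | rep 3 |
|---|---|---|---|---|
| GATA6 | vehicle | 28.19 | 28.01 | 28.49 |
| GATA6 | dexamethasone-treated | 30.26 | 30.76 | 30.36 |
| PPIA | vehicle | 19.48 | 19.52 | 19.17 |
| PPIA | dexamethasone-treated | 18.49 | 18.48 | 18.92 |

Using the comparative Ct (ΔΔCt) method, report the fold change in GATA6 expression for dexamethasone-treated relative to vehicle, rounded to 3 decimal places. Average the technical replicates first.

0.126

Mean Ct: GATA6 vehicle 28.230; GATA6 dexamethasone-treated 30.460; PPIA vehicle 19.390; PPIA dexamethasone-treated 18.630
ΔCt(vehicle) = 28.230 − 19.390 = 8.840
ΔCt(dexamethasone-treated) = 30.460 − 18.630 = 11.830
ΔΔCt = 11.830 − 8.840 = 2.990
Fold change = 2^(−2.990) = 0.1259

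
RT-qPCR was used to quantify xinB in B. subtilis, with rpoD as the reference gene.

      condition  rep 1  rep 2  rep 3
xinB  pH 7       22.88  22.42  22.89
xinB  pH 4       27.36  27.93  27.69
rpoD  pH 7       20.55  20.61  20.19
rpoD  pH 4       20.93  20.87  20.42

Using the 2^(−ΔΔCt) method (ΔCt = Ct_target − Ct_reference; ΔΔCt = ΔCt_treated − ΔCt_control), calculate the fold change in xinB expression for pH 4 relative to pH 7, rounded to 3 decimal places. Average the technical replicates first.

0.040

Mean Ct: xinB pH 7 22.730; xinB pH 4 27.660; rpoD pH 7 20.450; rpoD pH 4 20.740
ΔCt(pH 7) = 22.730 − 20.450 = 2.280
ΔCt(pH 4) = 27.660 − 20.740 = 6.920
ΔΔCt = 6.920 − 2.280 = 4.640
Fold change = 2^(−4.640) = 0.0401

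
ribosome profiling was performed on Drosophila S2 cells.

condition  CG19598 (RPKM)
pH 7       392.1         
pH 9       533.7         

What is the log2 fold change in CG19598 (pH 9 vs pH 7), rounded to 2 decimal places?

Fold change = 533.7 / 392.1 = 1.3611
log2(1.3611) = 0.445

0.44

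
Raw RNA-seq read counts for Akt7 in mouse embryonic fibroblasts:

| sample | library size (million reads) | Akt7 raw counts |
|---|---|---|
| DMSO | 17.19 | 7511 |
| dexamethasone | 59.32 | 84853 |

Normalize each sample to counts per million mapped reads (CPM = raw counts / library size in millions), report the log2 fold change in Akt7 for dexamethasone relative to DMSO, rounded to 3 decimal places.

1.711

CPM(DMSO) = 7511 / 17.19 = 436.9401
CPM(dexamethasone) = 84853 / 59.32 = 1430.4282
Fold change = 1430.4282 / 436.9401 = 3.27374
log2(3.27374) = 1.7109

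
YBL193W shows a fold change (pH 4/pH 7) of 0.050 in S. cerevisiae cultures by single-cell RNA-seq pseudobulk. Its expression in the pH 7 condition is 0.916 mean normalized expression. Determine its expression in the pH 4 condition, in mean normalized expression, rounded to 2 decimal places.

0.05

pH 4 expression = 0.916 × 0.050 = 0.05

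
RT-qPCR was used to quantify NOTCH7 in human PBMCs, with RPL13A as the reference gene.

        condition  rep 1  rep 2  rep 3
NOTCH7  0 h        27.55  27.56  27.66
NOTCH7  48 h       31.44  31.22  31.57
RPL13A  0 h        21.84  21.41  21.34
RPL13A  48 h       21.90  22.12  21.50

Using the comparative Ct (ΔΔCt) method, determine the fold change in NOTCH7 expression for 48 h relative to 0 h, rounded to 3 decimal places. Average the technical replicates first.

0.088

Mean Ct: NOTCH7 0 h 27.590; NOTCH7 48 h 31.410; RPL13A 0 h 21.530; RPL13A 48 h 21.840
ΔCt(0 h) = 27.590 − 21.530 = 6.060
ΔCt(48 h) = 31.410 − 21.840 = 9.570
ΔΔCt = 9.570 − 6.060 = 3.510
Fold change = 2^(−3.510) = 0.0878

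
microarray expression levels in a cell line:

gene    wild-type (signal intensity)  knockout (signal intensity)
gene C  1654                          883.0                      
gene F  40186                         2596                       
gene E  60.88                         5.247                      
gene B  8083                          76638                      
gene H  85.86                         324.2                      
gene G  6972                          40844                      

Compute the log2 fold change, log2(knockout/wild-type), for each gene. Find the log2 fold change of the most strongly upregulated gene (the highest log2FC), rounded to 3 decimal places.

3.245

log2(883.0/1654) = -0.905  (gene C)
log2(2596/40186) = -3.952  (gene F)
log2(5.247/60.88) = -3.536  (gene E)
log2(76638/8083) = 3.245  (gene B)
log2(324.2/85.86) = 1.917  (gene H)
log2(40844/6972) = 2.550  (gene G)
gene B is most strongly upregulated.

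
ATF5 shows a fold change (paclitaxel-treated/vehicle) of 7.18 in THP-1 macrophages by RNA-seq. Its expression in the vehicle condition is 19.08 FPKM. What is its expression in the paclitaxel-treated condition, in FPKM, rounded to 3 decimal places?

paclitaxel-treated expression = 19.08 × 7.18 = 136.994

136.994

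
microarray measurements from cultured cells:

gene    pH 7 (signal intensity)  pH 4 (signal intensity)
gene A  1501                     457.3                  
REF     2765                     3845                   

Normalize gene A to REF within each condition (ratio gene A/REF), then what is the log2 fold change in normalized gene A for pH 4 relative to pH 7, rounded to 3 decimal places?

-2.190

gene A/REF (pH 7) = 1501 / 2765 = 0.54286
gene A/REF (pH 4) = 457.3 / 3845 = 0.11893
Fold change = 0.11893 / 0.54286 = 0.2191
log2(0.2191) = -2.1904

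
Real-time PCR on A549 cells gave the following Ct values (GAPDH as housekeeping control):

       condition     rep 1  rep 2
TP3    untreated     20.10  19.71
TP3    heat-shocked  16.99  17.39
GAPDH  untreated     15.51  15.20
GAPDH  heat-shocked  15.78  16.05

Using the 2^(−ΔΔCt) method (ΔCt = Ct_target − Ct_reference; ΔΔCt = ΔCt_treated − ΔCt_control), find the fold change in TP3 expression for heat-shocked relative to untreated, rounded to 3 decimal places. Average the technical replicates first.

Mean Ct: TP3 untreated 19.905; TP3 heat-shocked 17.190; GAPDH untreated 15.355; GAPDH heat-shocked 15.915
ΔCt(untreated) = 19.905 − 15.355 = 4.550
ΔCt(heat-shocked) = 17.190 − 15.915 = 1.275
ΔΔCt = 1.275 − 4.550 = -3.275
Fold change = 2^(−(-3.275)) = 2^3.275 = 9.6800

9.680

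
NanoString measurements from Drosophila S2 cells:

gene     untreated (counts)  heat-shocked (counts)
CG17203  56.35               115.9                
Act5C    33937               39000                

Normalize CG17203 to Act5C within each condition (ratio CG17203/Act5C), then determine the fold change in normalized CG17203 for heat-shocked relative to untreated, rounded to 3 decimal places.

1.790

CG17203/Act5C (untreated) = 56.35 / 33937 = 0.0016604
CG17203/Act5C (heat-shocked) = 115.9 / 39000 = 0.0029718
Fold change = 0.0029718 / 0.0016604 = 1.7898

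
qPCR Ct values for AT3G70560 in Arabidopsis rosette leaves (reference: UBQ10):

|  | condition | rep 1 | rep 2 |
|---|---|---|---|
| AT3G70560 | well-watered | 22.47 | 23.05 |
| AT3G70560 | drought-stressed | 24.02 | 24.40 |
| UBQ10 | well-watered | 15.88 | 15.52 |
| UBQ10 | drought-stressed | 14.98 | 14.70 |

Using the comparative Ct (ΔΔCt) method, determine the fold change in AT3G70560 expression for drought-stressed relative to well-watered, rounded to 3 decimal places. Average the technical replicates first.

Mean Ct: AT3G70560 well-watered 22.760; AT3G70560 drought-stressed 24.210; UBQ10 well-watered 15.700; UBQ10 drought-stressed 14.840
ΔCt(well-watered) = 22.760 − 15.700 = 7.060
ΔCt(drought-stressed) = 24.210 − 14.840 = 9.370
ΔΔCt = 9.370 − 7.060 = 2.310
Fold change = 2^(−2.310) = 0.2017

0.202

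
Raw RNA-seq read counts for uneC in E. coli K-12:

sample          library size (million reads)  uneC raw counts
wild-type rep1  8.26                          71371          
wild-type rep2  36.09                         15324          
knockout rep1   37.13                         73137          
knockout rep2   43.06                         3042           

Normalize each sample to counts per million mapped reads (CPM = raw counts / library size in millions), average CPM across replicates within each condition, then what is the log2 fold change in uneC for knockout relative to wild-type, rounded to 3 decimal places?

CPM(wild-type rep1) = 71371 / 8.26 = 8640.5569
CPM(wild-type rep2) = 15324 / 36.09 = 424.6052
CPM(knockout rep1) = 73137 / 37.13 = 1969.7549
CPM(knockout rep2) = 3042 / 43.06 = 70.6456
mean CPM(wild-type) = 4532.5810; mean CPM(knockout) = 1020.2003
Fold change = 1020.2003 / 4532.5810 = 0.22508
log2(0.22508) = -2.1515

-2.151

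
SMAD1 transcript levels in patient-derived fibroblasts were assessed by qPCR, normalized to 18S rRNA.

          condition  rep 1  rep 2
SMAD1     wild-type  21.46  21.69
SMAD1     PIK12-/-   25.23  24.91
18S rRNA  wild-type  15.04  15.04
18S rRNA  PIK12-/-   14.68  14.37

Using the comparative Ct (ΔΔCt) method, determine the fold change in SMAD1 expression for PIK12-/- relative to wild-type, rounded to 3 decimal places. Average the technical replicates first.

Mean Ct: SMAD1 wild-type 21.575; SMAD1 PIK12-/- 25.070; 18S rRNA wild-type 15.040; 18S rRNA PIK12-/- 14.525
ΔCt(wild-type) = 21.575 − 15.040 = 6.535
ΔCt(PIK12-/-) = 25.070 − 14.525 = 10.545
ΔΔCt = 10.545 − 6.535 = 4.010
Fold change = 2^(−4.010) = 0.0621

0.062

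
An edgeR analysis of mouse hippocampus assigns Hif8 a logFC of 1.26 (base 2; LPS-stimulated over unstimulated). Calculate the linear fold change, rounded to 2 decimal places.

Fold change = 2^(1.26) = 2.395

2.39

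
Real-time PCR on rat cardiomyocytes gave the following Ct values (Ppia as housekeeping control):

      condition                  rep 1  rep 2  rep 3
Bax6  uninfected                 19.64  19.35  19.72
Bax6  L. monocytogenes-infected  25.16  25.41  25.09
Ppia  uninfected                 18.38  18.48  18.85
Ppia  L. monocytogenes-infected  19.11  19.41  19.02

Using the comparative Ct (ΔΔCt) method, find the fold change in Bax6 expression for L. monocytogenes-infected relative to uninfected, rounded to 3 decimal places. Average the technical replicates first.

Mean Ct: Bax6 uninfected 19.570; Bax6 L. monocytogenes-infected 25.220; Ppia uninfected 18.570; Ppia L. monocytogenes-infected 19.180
ΔCt(uninfected) = 19.570 − 18.570 = 1.000
ΔCt(L. monocytogenes-infected) = 25.220 − 19.180 = 6.040
ΔΔCt = 6.040 − 1.000 = 5.040
Fold change = 2^(−5.040) = 0.0304

0.030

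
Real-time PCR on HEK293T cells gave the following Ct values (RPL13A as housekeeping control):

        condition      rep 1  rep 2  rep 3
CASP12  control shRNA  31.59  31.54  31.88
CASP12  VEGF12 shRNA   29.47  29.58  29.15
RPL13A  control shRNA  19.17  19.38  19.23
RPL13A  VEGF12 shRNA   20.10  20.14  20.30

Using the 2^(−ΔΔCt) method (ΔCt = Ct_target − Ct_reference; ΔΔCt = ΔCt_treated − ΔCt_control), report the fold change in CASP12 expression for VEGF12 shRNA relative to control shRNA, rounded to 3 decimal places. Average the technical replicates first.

Mean Ct: CASP12 control shRNA 31.670; CASP12 VEGF12 shRNA 29.400; RPL13A control shRNA 19.260; RPL13A VEGF12 shRNA 20.180
ΔCt(control shRNA) = 31.670 − 19.260 = 12.410
ΔCt(VEGF12 shRNA) = 29.400 − 20.180 = 9.220
ΔΔCt = 9.220 − 12.410 = -3.190
Fold change = 2^(−(-3.190)) = 2^3.190 = 9.1261

9.126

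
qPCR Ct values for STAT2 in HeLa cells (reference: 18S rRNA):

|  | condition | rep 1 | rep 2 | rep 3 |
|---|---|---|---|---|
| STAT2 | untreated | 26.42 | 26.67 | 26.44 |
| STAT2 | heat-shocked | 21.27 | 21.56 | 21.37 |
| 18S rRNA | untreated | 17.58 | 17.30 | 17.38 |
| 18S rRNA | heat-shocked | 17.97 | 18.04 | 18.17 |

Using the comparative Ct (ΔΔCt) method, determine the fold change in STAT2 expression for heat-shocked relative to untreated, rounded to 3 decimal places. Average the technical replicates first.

Mean Ct: STAT2 untreated 26.510; STAT2 heat-shocked 21.400; 18S rRNA untreated 17.420; 18S rRNA heat-shocked 18.060
ΔCt(untreated) = 26.510 − 17.420 = 9.090
ΔCt(heat-shocked) = 21.400 − 18.060 = 3.340
ΔΔCt = 3.340 − 9.090 = -5.750
Fold change = 2^(−(-5.750)) = 2^5.750 = 53.8174

53.817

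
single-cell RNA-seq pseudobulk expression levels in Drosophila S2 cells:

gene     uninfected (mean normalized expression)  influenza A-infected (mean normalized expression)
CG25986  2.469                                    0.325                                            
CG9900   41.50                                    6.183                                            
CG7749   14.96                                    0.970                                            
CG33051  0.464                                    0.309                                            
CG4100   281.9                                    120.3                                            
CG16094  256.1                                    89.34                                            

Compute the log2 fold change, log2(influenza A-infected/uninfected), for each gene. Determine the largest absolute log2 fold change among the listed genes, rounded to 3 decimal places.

log2(0.325/2.469) = -2.925  (CG25986)
log2(6.183/41.50) = -2.747  (CG9900)
log2(0.970/14.96) = -3.947  (CG7749)
log2(0.309/0.464) = -0.587  (CG33051)
log2(120.3/281.9) = -1.229  (CG4100)
log2(89.34/256.1) = -1.519  (CG16094)
The largest magnitude belongs to CG7749.

3.947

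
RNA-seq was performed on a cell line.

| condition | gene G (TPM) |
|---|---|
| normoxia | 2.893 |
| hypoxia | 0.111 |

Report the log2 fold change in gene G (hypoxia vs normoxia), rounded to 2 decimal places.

Fold change = 0.111 / 2.893 = 0.0384
log2(0.0384) = -4.704

-4.70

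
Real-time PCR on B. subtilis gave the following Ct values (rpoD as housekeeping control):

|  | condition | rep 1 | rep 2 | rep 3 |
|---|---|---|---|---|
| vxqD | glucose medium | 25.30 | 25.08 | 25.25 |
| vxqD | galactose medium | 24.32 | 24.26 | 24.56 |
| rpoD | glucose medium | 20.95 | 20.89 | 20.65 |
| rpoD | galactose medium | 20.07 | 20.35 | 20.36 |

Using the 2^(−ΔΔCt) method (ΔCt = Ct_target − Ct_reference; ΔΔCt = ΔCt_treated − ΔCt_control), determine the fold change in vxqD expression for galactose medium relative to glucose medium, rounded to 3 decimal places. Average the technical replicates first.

1.197

Mean Ct: vxqD glucose medium 25.210; vxqD galactose medium 24.380; rpoD glucose medium 20.830; rpoD galactose medium 20.260
ΔCt(glucose medium) = 25.210 − 20.830 = 4.380
ΔCt(galactose medium) = 24.380 − 20.260 = 4.120
ΔΔCt = 4.120 − 4.380 = -0.260
Fold change = 2^(−(-0.260)) = 2^0.260 = 1.1975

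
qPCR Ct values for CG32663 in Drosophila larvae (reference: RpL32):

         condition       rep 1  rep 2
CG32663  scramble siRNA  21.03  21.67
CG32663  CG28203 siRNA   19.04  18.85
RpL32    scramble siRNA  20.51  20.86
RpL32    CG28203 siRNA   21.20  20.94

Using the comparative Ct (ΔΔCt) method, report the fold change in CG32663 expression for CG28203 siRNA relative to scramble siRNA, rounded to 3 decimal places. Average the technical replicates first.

6.916

Mean Ct: CG32663 scramble siRNA 21.350; CG32663 CG28203 siRNA 18.945; RpL32 scramble siRNA 20.685; RpL32 CG28203 siRNA 21.070
ΔCt(scramble siRNA) = 21.350 − 20.685 = 0.665
ΔCt(CG28203 siRNA) = 18.945 − 21.070 = -2.125
ΔΔCt = -2.125 − 0.665 = -2.790
Fold change = 2^(−(-2.790)) = 2^2.790 = 6.9163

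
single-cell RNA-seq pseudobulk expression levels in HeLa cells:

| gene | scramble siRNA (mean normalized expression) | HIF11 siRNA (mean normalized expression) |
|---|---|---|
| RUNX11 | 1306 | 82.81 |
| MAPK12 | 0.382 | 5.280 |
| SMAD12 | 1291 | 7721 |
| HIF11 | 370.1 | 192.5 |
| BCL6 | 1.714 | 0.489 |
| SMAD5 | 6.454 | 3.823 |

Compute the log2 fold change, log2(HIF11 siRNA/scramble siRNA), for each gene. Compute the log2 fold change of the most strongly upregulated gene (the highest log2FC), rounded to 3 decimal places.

log2(82.81/1306) = -3.979  (RUNX11)
log2(5.280/0.382) = 3.789  (MAPK12)
log2(7721/1291) = 2.580  (SMAD12)
log2(192.5/370.1) = -0.943  (HIF11)
log2(0.489/1.714) = -1.809  (BCL6)
log2(3.823/6.454) = -0.755  (SMAD5)
MAPK12 is most strongly upregulated.

3.789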